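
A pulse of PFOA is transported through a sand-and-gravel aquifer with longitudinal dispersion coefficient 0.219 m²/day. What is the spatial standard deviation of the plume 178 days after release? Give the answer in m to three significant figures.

Dispersive spreading gives a Gaussian with σ² = 2Dt; advection only shifts the center.
σ = √(2 × 0.219 × 178) = 8.83 m.

8.83 m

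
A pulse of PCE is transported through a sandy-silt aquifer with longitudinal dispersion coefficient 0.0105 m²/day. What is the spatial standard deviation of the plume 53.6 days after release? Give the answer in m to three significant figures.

Dispersive spreading gives a Gaussian with σ² = 2Dt; advection only shifts the center.
σ = √(2 × 0.0105 × 53.6) = 1.06 m.

1.06 m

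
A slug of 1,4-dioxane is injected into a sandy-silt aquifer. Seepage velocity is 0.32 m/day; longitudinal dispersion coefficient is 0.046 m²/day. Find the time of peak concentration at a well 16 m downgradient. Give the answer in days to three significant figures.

49.6 days

For the 1D instantaneous-source solution, setting ∂C/∂t = 0 at fixed x gives v²t² + 2Dt − x² = 0, so t = (√(D² + v²x²) − D)/v².
√(D² + v²x²) = √(0.046² + 0.32² × 16²) = 5.120; v² = 0.1024.
t = (5.120 − 0.046)/0.1024 = 49.6 days (vs. the pure-advection estimate x/v = 50.0 d).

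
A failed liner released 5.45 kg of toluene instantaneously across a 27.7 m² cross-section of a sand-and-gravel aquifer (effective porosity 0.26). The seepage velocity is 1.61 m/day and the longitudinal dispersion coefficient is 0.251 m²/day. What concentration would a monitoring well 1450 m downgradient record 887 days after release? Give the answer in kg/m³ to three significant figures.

For an instantaneous plane source, C(x,t) = M/(n_e·A·√(4πDt)) · exp(−(x−vt)²/(4Dt)), with n_e·A the pore (flow) area.
Plume center vt = 1.61 × 887 = 1428.07 m, so the well at 1450 m is 21.93 m downgradient of the peak.
√(4πDt) = 52.89 m, giving peak height M/(n_e·A·√(4πDt)) = 5.45/(0.26 × 27.7 × 52.89) = 0.01431 kg/m³.
(x−vt)²/(4Dt) = (21.93)²/(4 × 0.251 × 887) = 0.5400; exp(−0.5400) = 0.5827.
C = 0.01431 × 0.5827 = 0.00834 kg/m³.

0.00834 kg/m³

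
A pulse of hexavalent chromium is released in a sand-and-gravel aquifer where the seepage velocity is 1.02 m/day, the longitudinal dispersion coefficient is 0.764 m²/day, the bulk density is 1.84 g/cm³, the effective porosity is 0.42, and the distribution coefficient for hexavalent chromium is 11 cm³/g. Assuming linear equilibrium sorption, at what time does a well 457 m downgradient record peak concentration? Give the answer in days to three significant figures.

Retardation factor R = 1 + ρ_b·K_d/n = 1 + 1.84 × 11/0.42 = 49.19.
Sorption retards both mechanisms: v_R = v/R = 0.02074 m/day, D_R = D/R = 0.01553 m²/day.
Peak time from v_R²t² + 2D_R t − x² = 0: t = (√(D_R² + v_R²x²) − D_R)/v_R².
√(D_R² + v_R²x²) = √(0.01553² + 0.02074² × 457²) = 9.478; v_R² = 0.0004301.
t = (9.478 − 0.01553)/0.0004301 = 22000 days.

22000 days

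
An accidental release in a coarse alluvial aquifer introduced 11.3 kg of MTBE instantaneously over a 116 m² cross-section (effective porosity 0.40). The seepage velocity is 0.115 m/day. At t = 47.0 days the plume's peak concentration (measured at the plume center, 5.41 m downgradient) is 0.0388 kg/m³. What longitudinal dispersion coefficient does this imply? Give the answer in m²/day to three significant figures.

0.0667 m²/day

At the plume center C_max = M/(n_e·A·√(4πDt)), so D = M²/(4πt·(n_e·A·C_max)²).
n_e·A·C_max = 0.40 × 116 × 0.0388 = 1.800 kg/m.
D = 11.3²/(4π × 47.0 × 1.800²) = 0.0667 m²/day.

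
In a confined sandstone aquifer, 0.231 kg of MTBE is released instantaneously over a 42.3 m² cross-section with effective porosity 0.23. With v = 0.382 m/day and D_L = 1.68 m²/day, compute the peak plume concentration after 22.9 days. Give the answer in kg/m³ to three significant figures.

The peak of an instantaneous 1D plume sits at x = vt; there the Gaussian factor is 1 and C_max = M/(n_e·A·√(4πDt)), where n_e·A is the pore area the mass is dissolved in.
√(4πDt) = √(4π × 1.68 × 22.9) = 21.99 m, so C_max = 0.231/(0.23 × 42.3 × 21.99) = 0.00108 kg/m³.

0.00108 kg/m³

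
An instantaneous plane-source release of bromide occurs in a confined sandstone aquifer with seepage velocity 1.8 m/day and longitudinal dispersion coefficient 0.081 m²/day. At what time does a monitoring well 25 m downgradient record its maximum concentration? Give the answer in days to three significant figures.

For the 1D instantaneous-source solution, setting ∂C/∂t = 0 at fixed x gives v²t² + 2Dt − x² = 0, so t = (√(D² + v²x²) − D)/v².
√(D² + v²x²) = √(0.081² + 1.8² × 25²) = 45.00; v² = 3.24.
t = (45.00 − 0.081)/3.24 = 13.9 days (vs. the pure-advection estimate x/v = 13.9 d).

13.9 days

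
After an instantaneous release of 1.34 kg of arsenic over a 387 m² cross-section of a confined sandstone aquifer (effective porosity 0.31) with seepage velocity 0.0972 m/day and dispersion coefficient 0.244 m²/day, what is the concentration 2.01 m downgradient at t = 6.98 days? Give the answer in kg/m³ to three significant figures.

For an instantaneous plane source, C(x,t) = M/(n_e·A·√(4πDt)) · exp(−(x−vt)²/(4Dt)), with n_e·A the pore (flow) area.
Plume center vt = 0.0972 × 6.98 = 0.678456 m, so the well at 2.01 m is 1.331544 m downgradient of the peak.
√(4πDt) = 4.626 m, giving peak height M/(n_e·A·√(4πDt)) = 1.34/(0.31 × 387 × 4.626) = 0.002414 kg/m³.
(x−vt)²/(4Dt) = (1.331544)²/(4 × 0.244 × 6.98) = 0.2603; exp(−0.2603) = 0.7708.
C = 0.002414 × 0.7708 = 0.00186 kg/m³.

0.00186 kg/m³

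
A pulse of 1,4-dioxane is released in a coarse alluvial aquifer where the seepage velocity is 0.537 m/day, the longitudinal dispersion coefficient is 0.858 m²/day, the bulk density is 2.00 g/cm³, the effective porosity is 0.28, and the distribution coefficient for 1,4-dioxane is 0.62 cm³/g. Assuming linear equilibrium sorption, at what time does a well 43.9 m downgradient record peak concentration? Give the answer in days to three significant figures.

428 days

Retardation factor R = 1 + ρ_b·K_d/n = 1 + 2.00 × 0.62/0.28 = 5.429.
Sorption retards both mechanisms: v_R = v/R = 0.09891 m/day, D_R = D/R = 0.1580 m²/day.
Peak time from v_R²t² + 2D_R t − x² = 0: t = (√(D_R² + v_R²x²) − D_R)/v_R².
√(D_R² + v_R²x²) = √(0.1580² + 0.09891² × 43.9²) = 4.345; v_R² = 0.009783.
t = (4.345 − 0.1580)/0.009783 = 428 days.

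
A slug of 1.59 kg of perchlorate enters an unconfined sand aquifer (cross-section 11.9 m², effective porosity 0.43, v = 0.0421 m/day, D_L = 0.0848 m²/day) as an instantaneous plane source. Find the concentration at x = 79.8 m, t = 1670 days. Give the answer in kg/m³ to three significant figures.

For an instantaneous plane source, C(x,t) = M/(n_e·A·√(4πDt)) · exp(−(x−vt)²/(4Dt)), with n_e·A the pore (flow) area.
Plume center vt = 0.0421 × 1670 = 70.307 m, so the well at 79.8 m is 9.493 m downgradient of the peak.
√(4πDt) = 42.19 m, giving peak height M/(n_e·A·√(4πDt)) = 1.59/(0.43 × 11.9 × 42.19) = 0.007365 kg/m³.
(x−vt)²/(4Dt) = (9.493)²/(4 × 0.0848 × 1670) = 0.1591; exp(−0.1591) = 0.8529.
C = 0.007365 × 0.8529 = 0.00628 kg/m³.

0.00628 kg/m³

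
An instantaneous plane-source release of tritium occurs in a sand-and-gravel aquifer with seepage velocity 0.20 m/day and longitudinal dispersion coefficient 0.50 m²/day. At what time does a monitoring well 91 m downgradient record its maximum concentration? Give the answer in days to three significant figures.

For the 1D instantaneous-source solution, setting ∂C/∂t = 0 at fixed x gives v²t² + 2Dt − x² = 0, so t = (√(D² + v²x²) − D)/v².
√(D² + v²x²) = √(0.50² + 0.20² × 91²) = 18.21; v² = 0.04.
t = (18.21 − 0.50)/0.04 = 443 days (vs. the pure-advection estimate x/v = 455 d).

443 days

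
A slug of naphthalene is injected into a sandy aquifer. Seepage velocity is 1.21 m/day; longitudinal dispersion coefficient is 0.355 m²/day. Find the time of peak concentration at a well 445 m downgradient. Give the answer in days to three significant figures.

368 days

For the 1D instantaneous-source solution, setting ∂C/∂t = 0 at fixed x gives v²t² + 2Dt − x² = 0, so t = (√(D² + v²x²) − D)/v².
√(D² + v²x²) = √(0.355² + 1.21² × 445²) = 538.5; v² = 1.4641.
t = (538.5 − 0.355)/1.4641 = 368 days (vs. the pure-advection estimate x/v = 368 d).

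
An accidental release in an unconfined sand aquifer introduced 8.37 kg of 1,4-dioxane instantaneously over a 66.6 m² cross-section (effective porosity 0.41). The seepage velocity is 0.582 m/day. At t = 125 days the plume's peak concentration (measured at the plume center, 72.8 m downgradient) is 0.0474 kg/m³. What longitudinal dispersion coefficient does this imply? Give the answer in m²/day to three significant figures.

At the plume center C_max = M/(n_e·A·√(4πDt)), so D = M²/(4πt·(n_e·A·C_max)²).
n_e·A·C_max = 0.41 × 66.6 × 0.0474 = 1.294 kg/m.
D = 8.37²/(4π × 125 × 1.294²) = 0.0266 m²/day.

0.0266 m²/day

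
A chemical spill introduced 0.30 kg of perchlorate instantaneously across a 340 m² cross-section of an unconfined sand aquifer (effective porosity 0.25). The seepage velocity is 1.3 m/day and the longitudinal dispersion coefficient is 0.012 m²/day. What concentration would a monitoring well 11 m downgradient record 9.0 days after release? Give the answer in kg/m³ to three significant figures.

0.000975 kg/m³

For an instantaneous plane source, C(x,t) = M/(n_e·A·√(4πDt)) · exp(−(x−vt)²/(4Dt)), with n_e·A the pore (flow) area.
Plume center vt = 1.3 × 9.0 = 11.7 m, so the well at 11 m is 0.7 m upgradient of the peak.
√(4πDt) = 1.165 m, giving peak height M/(n_e·A·√(4πDt)) = 0.30/(0.25 × 340 × 1.165) = 0.003030 kg/m³.
(x−vt)²/(4Dt) = (-0.7)²/(4 × 0.012 × 9.0) = 1.134; exp(−1.134) = 0.3217.
C = 0.003030 × 0.3217 = 0.000975 kg/m³.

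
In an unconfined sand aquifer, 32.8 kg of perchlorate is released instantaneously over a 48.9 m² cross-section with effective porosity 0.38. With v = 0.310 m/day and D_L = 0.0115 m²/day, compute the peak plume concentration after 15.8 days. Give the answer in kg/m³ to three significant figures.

1.17 kg/m³

The peak of an instantaneous 1D plume sits at x = vt; there the Gaussian factor is 1 and C_max = M/(n_e·A·√(4πDt)), where n_e·A is the pore area the mass is dissolved in.
√(4πDt) = √(4π × 0.0115 × 15.8) = 1.511 m, so C_max = 32.8/(0.38 × 48.9 × 1.511) = 1.17 kg/m³.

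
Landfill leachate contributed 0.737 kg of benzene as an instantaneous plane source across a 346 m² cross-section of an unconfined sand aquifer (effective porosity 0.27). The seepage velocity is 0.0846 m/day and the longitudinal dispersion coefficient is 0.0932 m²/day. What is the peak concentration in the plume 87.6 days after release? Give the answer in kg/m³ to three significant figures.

The peak of an instantaneous 1D plume sits at x = vt; there the Gaussian factor is 1 and C_max = M/(n_e·A·√(4πDt)), where n_e·A is the pore area the mass is dissolved in.
√(4πDt) = √(4π × 0.0932 × 87.6) = 10.13 m, so C_max = 0.737/(0.27 × 346 × 10.13) = 0.000779 kg/m³.

0.000779 kg/m³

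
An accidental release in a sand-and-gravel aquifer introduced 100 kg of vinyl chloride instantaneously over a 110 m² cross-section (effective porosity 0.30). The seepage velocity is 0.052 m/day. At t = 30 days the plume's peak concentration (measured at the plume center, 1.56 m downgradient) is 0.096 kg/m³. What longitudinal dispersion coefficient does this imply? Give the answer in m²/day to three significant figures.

2.64 m²/day

At the plume center C_max = M/(n_e·A·√(4πDt)), so D = M²/(4πt·(n_e·A·C_max)²).
n_e·A·C_max = 0.30 × 110 × 0.096 = 3.168 kg/m.
D = 100²/(4π × 30 × 3.168²) = 2.64 m²/day.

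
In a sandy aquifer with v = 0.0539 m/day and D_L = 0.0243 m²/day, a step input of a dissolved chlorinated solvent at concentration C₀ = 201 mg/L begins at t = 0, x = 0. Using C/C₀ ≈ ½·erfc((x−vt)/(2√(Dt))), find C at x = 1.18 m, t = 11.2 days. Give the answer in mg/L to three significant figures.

For a continuous step input, C/C₀ ≈ ½·erfc((x−vt)/(2√(Dt))).
vt = 0.0539 × 11.2 = 0.60368 m and 2√(Dt) = 2√(0.0243 × 11.2) = 1.043 m.
Argument (x−vt)/(2√(Dt)) = (1.18 − 0.60368)/1.043 = 0.5526; ½·erfc(0.5526) = 0.2173.
C = 201 × 0.2173 = 43.7 mg/L.

43.7 mg/L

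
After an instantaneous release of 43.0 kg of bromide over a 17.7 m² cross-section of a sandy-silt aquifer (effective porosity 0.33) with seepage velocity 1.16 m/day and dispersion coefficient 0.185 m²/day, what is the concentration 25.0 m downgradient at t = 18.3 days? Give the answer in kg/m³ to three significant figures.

0.395 kg/m³

For an instantaneous plane source, C(x,t) = M/(n_e·A·√(4πDt)) · exp(−(x−vt)²/(4Dt)), with n_e·A the pore (flow) area.
Plume center vt = 1.16 × 18.3 = 21.228 m, so the well at 25.0 m is 3.772 m downgradient of the peak.
√(4πDt) = 6.523 m, giving peak height M/(n_e·A·√(4πDt)) = 43.0/(0.33 × 17.7 × 6.523) = 1.129 kg/m³.
(x−vt)²/(4Dt) = (3.772)²/(4 × 0.185 × 18.3) = 1.051; exp(−1.051) = 0.3496.
C = 1.129 × 0.3496 = 0.395 kg/m³.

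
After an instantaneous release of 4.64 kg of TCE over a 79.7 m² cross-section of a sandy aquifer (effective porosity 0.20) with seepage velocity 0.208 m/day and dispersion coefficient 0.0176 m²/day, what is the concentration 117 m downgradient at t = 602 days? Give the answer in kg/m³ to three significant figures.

For an instantaneous plane source, C(x,t) = M/(n_e·A·√(4πDt)) · exp(−(x−vt)²/(4Dt)), with n_e·A the pore (flow) area.
Plume center vt = 0.208 × 602 = 125.216 m, so the well at 117 m is 8.216 m upgradient of the peak.
√(4πDt) = 11.54 m, giving peak height M/(n_e·A·√(4πDt)) = 4.64/(0.20 × 79.7 × 11.54) = 0.02522 kg/m³.
(x−vt)²/(4Dt) = (-8.216)²/(4 × 0.0176 × 602) = 1.593; exp(−1.593) = 0.2033.
C = 0.02522 × 0.2033 = 0.00513 kg/m³.

0.00513 kg/m³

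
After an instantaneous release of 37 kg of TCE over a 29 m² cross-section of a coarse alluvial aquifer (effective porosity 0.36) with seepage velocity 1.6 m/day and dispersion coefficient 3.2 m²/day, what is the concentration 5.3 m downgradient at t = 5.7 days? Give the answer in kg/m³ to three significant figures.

0.192 kg/m³

For an instantaneous plane source, C(x,t) = M/(n_e·A·√(4πDt)) · exp(−(x−vt)²/(4Dt)), with n_e·A the pore (flow) area.
Plume center vt = 1.6 × 5.7 = 9.12 m, so the well at 5.3 m is 3.82 m upgradient of the peak.
√(4πDt) = 15.14 m, giving peak height M/(n_e·A·√(4πDt)) = 37/(0.36 × 29 × 15.14) = 0.2341 kg/m³.
(x−vt)²/(4Dt) = (-3.82)²/(4 × 3.2 × 5.7) = 0.2000; exp(−0.2000) = 0.8187.
C = 0.2341 × 0.8187 = 0.192 kg/m³.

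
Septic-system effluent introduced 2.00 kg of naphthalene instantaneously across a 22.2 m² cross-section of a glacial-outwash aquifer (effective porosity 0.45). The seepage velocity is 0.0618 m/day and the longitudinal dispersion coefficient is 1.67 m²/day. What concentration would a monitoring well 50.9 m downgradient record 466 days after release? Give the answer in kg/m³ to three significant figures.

For an instantaneous plane source, C(x,t) = M/(n_e·A·√(4πDt)) · exp(−(x−vt)²/(4Dt)), with n_e·A the pore (flow) area.
Plume center vt = 0.0618 × 466 = 28.7988 m, so the well at 50.9 m is 22.1012 m downgradient of the peak.
√(4πDt) = 98.89 m, giving peak height M/(n_e·A·√(4πDt)) = 2.00/(0.45 × 22.2 × 98.89) = 0.002024 kg/m³.
(x−vt)²/(4Dt) = (22.1012)²/(4 × 1.67 × 466) = 0.1569; exp(−0.1569) = 0.8548.
C = 0.002024 × 0.8548 = 0.00173 kg/m³.

0.00173 kg/m³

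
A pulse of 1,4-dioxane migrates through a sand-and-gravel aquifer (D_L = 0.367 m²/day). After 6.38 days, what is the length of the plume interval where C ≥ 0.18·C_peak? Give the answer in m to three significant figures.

The plume is Gaussian with σ = √(2Dt) = √(2 × 0.367 × 6.38) = 2.164 m.
C/C_peak = exp(−Δx²/(2σ²)) = 0.18 ⇒ Δx = σ·√(−2 ln 0.18) = 2.164 × 1.852 = 4.008 m.
Width = 2Δx = 8.02 m.

8.02 m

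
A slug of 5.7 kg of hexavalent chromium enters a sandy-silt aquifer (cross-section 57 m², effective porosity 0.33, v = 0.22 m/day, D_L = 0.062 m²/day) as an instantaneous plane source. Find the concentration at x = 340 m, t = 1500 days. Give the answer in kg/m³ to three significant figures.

0.00677 kg/m³

For an instantaneous plane source, C(x,t) = M/(n_e·A·√(4πDt)) · exp(−(x−vt)²/(4Dt)), with n_e·A the pore (flow) area.
Plume center vt = 0.22 × 1500 = 330 m, so the well at 340 m is 10 m downgradient of the peak.
√(4πDt) = 34.19 m, giving peak height M/(n_e·A·√(4πDt)) = 5.7/(0.33 × 57 × 34.19) = 0.008863 kg/m³.
(x−vt)²/(4Dt) = (10)²/(4 × 0.062 × 1500) = 0.2688; exp(−0.2688) = 0.7643.
C = 0.008863 × 0.7643 = 0.00677 kg/m³.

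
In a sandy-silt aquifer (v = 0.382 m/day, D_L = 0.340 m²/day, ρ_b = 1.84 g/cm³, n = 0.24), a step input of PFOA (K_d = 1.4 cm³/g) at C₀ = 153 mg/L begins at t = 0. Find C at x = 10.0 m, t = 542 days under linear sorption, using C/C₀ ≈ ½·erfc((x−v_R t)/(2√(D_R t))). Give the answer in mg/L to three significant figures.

140 mg/L

Retardation factor R = 1 + ρ_b·K_d/n = 1 + 1.84 × 1.4/0.24 = 11.73.
Sorption retards both mechanisms: v_R = v/R = 0.03257 m/day, D_R = D/R = 0.02899 m²/day.
v_R·t = 0.03257 × 542 = 17.65294 m; 2√(D_R t) = 7.928 m; argument = (10.0 − 17.65294)/7.928 = -0.9653.
C = C₀ × ½·erfc(-0.9653) = 153 × 0.9139 = 140 mg/L.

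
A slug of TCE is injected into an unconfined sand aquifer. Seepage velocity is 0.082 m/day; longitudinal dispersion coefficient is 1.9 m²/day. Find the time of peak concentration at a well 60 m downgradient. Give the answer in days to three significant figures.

For the 1D instantaneous-source solution, setting ∂C/∂t = 0 at fixed x gives v²t² + 2Dt − x² = 0, so t = (√(D² + v²x²) − D)/v².
√(D² + v²x²) = √(1.9² + 0.082² × 60²) = 5.274; v² = 0.006724.
t = (5.274 − 1.9)/0.006724 = 502 days (vs. the pure-advection estimate x/v = 732 d).

502 days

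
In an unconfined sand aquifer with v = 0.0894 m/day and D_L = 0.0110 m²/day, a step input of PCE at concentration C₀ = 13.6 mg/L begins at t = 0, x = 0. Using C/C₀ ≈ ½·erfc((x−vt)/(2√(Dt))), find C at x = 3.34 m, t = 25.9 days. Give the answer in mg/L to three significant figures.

1.19 mg/L

For a continuous step input, C/C₀ ≈ ½·erfc((x−vt)/(2√(Dt))).
vt = 0.0894 × 25.9 = 2.31546 m and 2√(Dt) = 2√(0.0110 × 25.9) = 1.068 m.
Argument (x−vt)/(2√(Dt)) = (3.34 − 2.31546)/1.068 = 0.9593; ½·erfc(0.9593) = 0.08745.
C = 13.6 × 0.08745 = 1.19 mg/L.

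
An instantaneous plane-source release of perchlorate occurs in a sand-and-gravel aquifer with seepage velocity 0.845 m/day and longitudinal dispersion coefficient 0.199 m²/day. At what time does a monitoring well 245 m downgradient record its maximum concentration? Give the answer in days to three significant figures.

290 days

For the 1D instantaneous-source solution, setting ∂C/∂t = 0 at fixed x gives v²t² + 2Dt − x² = 0, so t = (√(D² + v²x²) − D)/v².
√(D² + v²x²) = √(0.199² + 0.845² × 245²) = 207.0; v² = 0.714025.
t = (207.0 − 0.199)/0.714025 = 290 days (vs. the pure-advection estimate x/v = 290 d).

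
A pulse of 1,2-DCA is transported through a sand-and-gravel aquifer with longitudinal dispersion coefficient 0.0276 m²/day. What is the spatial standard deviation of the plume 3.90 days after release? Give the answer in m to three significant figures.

0.464 m

Dispersive spreading gives a Gaussian with σ² = 2Dt; advection only shifts the center.
σ = √(2 × 0.0276 × 3.90) = 0.464 m.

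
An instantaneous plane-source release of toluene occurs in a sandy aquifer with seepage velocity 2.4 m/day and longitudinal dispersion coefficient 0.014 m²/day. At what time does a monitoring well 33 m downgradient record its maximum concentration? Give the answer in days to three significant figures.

For the 1D instantaneous-source solution, setting ∂C/∂t = 0 at fixed x gives v²t² + 2Dt − x² = 0, so t = (√(D² + v²x²) − D)/v².
√(D² + v²x²) = √(0.014² + 2.4² × 33²) = 79.20; v² = 5.76.
t = (79.20 − 0.014)/5.76 = 13.7 days (vs. the pure-advection estimate x/v = 13.8 d).

13.7 days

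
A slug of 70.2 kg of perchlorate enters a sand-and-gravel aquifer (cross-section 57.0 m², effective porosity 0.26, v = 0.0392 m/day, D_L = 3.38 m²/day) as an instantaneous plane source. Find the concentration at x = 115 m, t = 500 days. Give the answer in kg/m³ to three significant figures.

0.00846 kg/m³

For an instantaneous plane source, C(x,t) = M/(n_e·A·√(4πDt)) · exp(−(x−vt)²/(4Dt)), with n_e·A the pore (flow) area.
Plume center vt = 0.0392 × 500 = 19.6 m, so the well at 115 m is 95.4 m downgradient of the peak.
√(4πDt) = 145.7 m, giving peak height M/(n_e·A·√(4πDt)) = 70.2/(0.26 × 57.0 × 145.7) = 0.03251 kg/m³.
(x−vt)²/(4Dt) = (95.4)²/(4 × 3.38 × 500) = 1.346; exp(−1.346) = 0.2603.
C = 0.03251 × 0.2603 = 0.00846 kg/m³.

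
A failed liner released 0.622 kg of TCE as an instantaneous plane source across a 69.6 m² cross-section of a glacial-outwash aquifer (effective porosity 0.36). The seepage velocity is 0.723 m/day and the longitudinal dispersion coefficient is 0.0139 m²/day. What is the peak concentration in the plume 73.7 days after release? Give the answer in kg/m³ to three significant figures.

The peak of an instantaneous 1D plume sits at x = vt; there the Gaussian factor is 1 and C_max = M/(n_e·A·√(4πDt)), where n_e·A is the pore area the mass is dissolved in.
√(4πDt) = √(4π × 0.0139 × 73.7) = 3.588 m, so C_max = 0.622/(0.36 × 69.6 × 3.588) = 0.00692 kg/m³.

0.00692 kg/m³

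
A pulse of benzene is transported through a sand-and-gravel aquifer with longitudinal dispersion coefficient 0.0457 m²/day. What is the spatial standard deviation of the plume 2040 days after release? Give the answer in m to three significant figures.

Dispersive spreading gives a Gaussian with σ² = 2Dt; advection only shifts the center.
σ = √(2 × 0.0457 × 2040) = 13.7 m.

13.7 m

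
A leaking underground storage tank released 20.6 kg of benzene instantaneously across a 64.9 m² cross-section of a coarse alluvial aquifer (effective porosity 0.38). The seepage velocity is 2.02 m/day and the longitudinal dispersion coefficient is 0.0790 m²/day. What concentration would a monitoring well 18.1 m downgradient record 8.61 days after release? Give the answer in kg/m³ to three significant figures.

0.238 kg/m³

For an instantaneous plane source, C(x,t) = M/(n_e·A·√(4πDt)) · exp(−(x−vt)²/(4Dt)), with n_e·A the pore (flow) area.
Plume center vt = 2.02 × 8.61 = 17.3922 m, so the well at 18.1 m is 0.7078 m downgradient of the peak.
√(4πDt) = 2.924 m, giving peak height M/(n_e·A·√(4πDt)) = 20.6/(0.38 × 64.9 × 2.924) = 0.2857 kg/m³.
(x−vt)²/(4Dt) = (0.7078)²/(4 × 0.0790 × 8.61) = 0.1841; exp(−0.1841) = 0.8319.
C = 0.2857 × 0.8319 = 0.238 kg/m³.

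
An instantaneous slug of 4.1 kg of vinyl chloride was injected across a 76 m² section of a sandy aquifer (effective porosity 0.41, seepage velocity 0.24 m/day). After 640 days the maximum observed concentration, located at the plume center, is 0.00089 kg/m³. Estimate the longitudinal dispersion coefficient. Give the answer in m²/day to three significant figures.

2.72 m²/day

At the plume center C_max = M/(n_e·A·√(4πDt)), so D = M²/(4πt·(n_e·A·C_max)²).
n_e·A·C_max = 0.41 × 76 × 0.00089 = 0.02773 kg/m.
D = 4.1²/(4π × 640 × 0.02773²) = 2.72 m²/day.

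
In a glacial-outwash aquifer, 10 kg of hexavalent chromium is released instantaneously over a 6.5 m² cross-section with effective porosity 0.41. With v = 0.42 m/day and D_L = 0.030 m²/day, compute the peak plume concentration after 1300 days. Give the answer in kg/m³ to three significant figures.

0.169 kg/m³

The peak of an instantaneous 1D plume sits at x = vt; there the Gaussian factor is 1 and C_max = M/(n_e·A·√(4πDt)), where n_e·A is the pore area the mass is dissolved in.
√(4πDt) = √(4π × 0.030 × 1300) = 22.14 m, so C_max = 10/(0.41 × 6.5 × 22.14) = 0.169 kg/m³.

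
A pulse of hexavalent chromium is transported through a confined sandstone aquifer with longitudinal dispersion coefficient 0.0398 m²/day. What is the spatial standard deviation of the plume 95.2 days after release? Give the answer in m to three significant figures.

2.75 m

Dispersive spreading gives a Gaussian with σ² = 2Dt; advection only shifts the center.
σ = √(2 × 0.0398 × 95.2) = 2.75 m.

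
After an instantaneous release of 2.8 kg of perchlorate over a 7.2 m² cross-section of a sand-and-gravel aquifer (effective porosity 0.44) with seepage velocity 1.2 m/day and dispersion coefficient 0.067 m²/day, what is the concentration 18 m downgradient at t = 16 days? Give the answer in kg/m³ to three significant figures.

0.172 kg/m³

For an instantaneous plane source, C(x,t) = M/(n_e·A·√(4πDt)) · exp(−(x−vt)²/(4Dt)), with n_e·A the pore (flow) area.
Plume center vt = 1.2 × 16 = 19.2 m, so the well at 18 m is 1.2 m upgradient of the peak.
√(4πDt) = 3.670 m, giving peak height M/(n_e·A·√(4πDt)) = 2.8/(0.44 × 7.2 × 3.670) = 0.2408 kg/m³.
(x−vt)²/(4Dt) = (-1.2)²/(4 × 0.067 × 16) = 0.3358; exp(−0.3358) = 0.7148.
C = 0.2408 × 0.7148 = 0.172 kg/m³.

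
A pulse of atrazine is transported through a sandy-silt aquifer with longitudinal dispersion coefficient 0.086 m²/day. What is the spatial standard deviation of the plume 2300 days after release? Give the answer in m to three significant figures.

Dispersive spreading gives a Gaussian with σ² = 2Dt; advection only shifts the center.
σ = √(2 × 0.086 × 2300) = 19.9 m.

19.9 m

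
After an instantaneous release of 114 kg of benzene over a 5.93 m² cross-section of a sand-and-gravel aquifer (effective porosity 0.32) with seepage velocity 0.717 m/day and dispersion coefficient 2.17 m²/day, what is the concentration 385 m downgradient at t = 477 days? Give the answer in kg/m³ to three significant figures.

0.337 kg/m³

For an instantaneous plane source, C(x,t) = M/(n_e·A·√(4πDt)) · exp(−(x−vt)²/(4Dt)), with n_e·A the pore (flow) area.
Plume center vt = 0.717 × 477 = 342.009 m, so the well at 385 m is 42.991 m downgradient of the peak.
√(4πDt) = 114.0 m, giving peak height M/(n_e·A·√(4πDt)) = 114/(0.32 × 5.93 × 114.0) = 0.5270 kg/m³.
(x−vt)²/(4Dt) = (42.991)²/(4 × 2.17 × 477) = 0.4464; exp(−0.4464) = 0.6399.
C = 0.5270 × 0.6399 = 0.337 kg/m³.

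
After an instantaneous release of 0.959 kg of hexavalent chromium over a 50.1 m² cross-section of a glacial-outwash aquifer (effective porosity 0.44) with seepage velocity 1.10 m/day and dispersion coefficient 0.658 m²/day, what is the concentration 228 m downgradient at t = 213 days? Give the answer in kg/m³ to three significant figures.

For an instantaneous plane source, C(x,t) = M/(n_e·A·√(4πDt)) · exp(−(x−vt)²/(4Dt)), with n_e·A the pore (flow) area.
Plume center vt = 1.10 × 213 = 234.3 m, so the well at 228 m is 6.3 m upgradient of the peak.
√(4πDt) = 41.97 m, giving peak height M/(n_e·A·√(4πDt)) = 0.959/(0.44 × 50.1 × 41.97) = 0.001037 kg/m³.
(x−vt)²/(4Dt) = (-6.3)²/(4 × 0.658 × 213) = 0.07080; exp(−0.07080) = 0.9316.
C = 0.001037 × 0.9316 = 0.000966 kg/m³.

0.000966 kg/m³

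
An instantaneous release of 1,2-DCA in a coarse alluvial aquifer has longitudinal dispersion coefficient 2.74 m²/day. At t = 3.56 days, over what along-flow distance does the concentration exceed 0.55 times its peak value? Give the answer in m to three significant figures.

The plume is Gaussian with σ = √(2Dt) = √(2 × 2.74 × 3.56) = 4.417 m.
C/C_peak = exp(−Δx²/(2σ²)) = 0.55 ⇒ Δx = σ·√(−2 ln 0.55) = 4.417 × 1.093 = 4.828 m.
Width = 2Δx = 9.66 m.

9.66 m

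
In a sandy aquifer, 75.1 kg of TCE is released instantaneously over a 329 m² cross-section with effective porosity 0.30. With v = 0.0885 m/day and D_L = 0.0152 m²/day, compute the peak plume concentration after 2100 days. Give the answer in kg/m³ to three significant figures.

0.0380 kg/m³

The peak of an instantaneous 1D plume sits at x = vt; there the Gaussian factor is 1 and C_max = M/(n_e·A·√(4πDt)), where n_e·A is the pore area the mass is dissolved in.
√(4πDt) = √(4π × 0.0152 × 2100) = 20.03 m, so C_max = 75.1/(0.30 × 329 × 20.03) = 0.0380 kg/m³.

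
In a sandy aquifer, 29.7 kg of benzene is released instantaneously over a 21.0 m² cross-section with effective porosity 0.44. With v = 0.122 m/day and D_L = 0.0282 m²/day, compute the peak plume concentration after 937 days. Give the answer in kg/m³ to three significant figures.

0.176 kg/m³

The peak of an instantaneous 1D plume sits at x = vt; there the Gaussian factor is 1 and C_max = M/(n_e·A·√(4πDt)), where n_e·A is the pore area the mass is dissolved in.
√(4πDt) = √(4π × 0.0282 × 937) = 18.22 m, so C_max = 29.7/(0.44 × 21.0 × 18.22) = 0.176 kg/m³.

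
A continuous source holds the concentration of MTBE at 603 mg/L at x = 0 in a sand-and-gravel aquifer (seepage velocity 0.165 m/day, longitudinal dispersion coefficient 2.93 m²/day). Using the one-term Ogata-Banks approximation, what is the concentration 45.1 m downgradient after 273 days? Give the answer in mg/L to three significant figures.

301 mg/L

For a continuous step input, C/C₀ ≈ ½·erfc((x−vt)/(2√(Dt))).
vt = 0.165 × 273 = 45.045 m and 2√(Dt) = 2√(2.93 × 273) = 56.56 m.
Argument (x−vt)/(2√(Dt)) = (45.1 − 45.045)/56.56 = 0.0009724; ½·erfc(0.0009724) = 0.4995.
C = 603 × 0.4995 = 301 mg/L.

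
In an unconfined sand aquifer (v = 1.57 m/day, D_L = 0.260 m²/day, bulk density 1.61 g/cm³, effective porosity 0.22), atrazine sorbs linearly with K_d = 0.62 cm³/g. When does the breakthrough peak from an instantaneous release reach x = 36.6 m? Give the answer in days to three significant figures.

129 days

Retardation factor R = 1 + ρ_b·K_d/n = 1 + 1.61 × 0.62/0.22 = 5.537.
Sorption retards both mechanisms: v_R = v/R = 0.2835 m/day, D_R = D/R = 0.04696 m²/day.
Peak time from v_R²t² + 2D_R t − x² = 0: t = (√(D_R² + v_R²x²) − D_R)/v_R².
√(D_R² + v_R²x²) = √(0.04696² + 0.2835² × 36.6²) = 10.38; v_R² = 0.08037.
t = (10.38 − 0.04696)/0.08037 = 129 days.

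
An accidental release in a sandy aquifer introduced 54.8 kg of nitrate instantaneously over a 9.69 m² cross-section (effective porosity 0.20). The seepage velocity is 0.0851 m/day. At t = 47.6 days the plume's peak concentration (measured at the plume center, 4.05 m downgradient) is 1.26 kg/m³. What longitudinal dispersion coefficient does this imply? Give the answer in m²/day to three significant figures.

0.842 m²/day

At the plume center C_max = M/(n_e·A·√(4πDt)), so D = M²/(4πt·(n_e·A·C_max)²).
n_e·A·C_max = 0.20 × 9.69 × 1.26 = 2.442 kg/m.
D = 54.8²/(4π × 47.6 × 2.442²) = 0.842 m²/day.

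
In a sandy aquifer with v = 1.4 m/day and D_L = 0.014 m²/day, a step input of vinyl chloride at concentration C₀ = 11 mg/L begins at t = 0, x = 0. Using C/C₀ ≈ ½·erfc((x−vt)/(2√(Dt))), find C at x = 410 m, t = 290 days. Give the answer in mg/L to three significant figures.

For a continuous step input, C/C₀ ≈ ½·erfc((x−vt)/(2√(Dt))).
vt = 1.4 × 290 = 406 m and 2√(Dt) = 2√(0.014 × 290) = 4.030 m.
Argument (x−vt)/(2√(Dt)) = (410 − 406)/4.030 = 0.9926; ½·erfc(0.9926) = 0.08020.
C = 11 × 0.08020 = 0.882 mg/L.

0.882 mg/L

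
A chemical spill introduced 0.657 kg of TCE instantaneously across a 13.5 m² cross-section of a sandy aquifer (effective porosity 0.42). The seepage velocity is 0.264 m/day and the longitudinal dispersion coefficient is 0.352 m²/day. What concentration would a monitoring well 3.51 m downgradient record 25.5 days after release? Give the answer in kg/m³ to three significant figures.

0.00817 kg/m³

For an instantaneous plane source, C(x,t) = M/(n_e·A·√(4πDt)) · exp(−(x−vt)²/(4Dt)), with n_e·A the pore (flow) area.
Plume center vt = 0.264 × 25.5 = 6.732 m, so the well at 3.51 m is 3.222 m upgradient of the peak.
√(4πDt) = 10.62 m, giving peak height M/(n_e·A·√(4πDt)) = 0.657/(0.42 × 13.5 × 10.62) = 0.01091 kg/m³.
(x−vt)²/(4Dt) = (-3.222)²/(4 × 0.352 × 25.5) = 0.2891; exp(−0.2891) = 0.7489.
C = 0.01091 × 0.7489 = 0.00817 kg/m³.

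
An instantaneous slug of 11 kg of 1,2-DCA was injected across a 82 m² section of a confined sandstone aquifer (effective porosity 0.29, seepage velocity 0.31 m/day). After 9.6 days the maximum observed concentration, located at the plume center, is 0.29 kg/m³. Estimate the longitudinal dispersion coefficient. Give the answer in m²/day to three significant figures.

0.0211 m²/day

At the plume center C_max = M/(n_e·A·√(4πDt)), so D = M²/(4πt·(n_e·A·C_max)²).
n_e·A·C_max = 0.29 × 82 × 0.29 = 6.896 kg/m.
D = 11²/(4π × 9.6 × 6.896²) = 0.0211 m²/day.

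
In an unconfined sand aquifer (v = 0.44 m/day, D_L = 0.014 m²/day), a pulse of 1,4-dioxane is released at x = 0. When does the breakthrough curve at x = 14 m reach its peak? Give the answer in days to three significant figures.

For the 1D instantaneous-source solution, setting ∂C/∂t = 0 at fixed x gives v²t² + 2Dt − x² = 0, so t = (√(D² + v²x²) − D)/v².
√(D² + v²x²) = √(0.014² + 0.44² × 14²) = 6.160; v² = 0.1936.
t = (6.160 − 0.014)/0.1936 = 31.7 days (vs. the pure-advection estimate x/v = 31.8 d).

31.7 days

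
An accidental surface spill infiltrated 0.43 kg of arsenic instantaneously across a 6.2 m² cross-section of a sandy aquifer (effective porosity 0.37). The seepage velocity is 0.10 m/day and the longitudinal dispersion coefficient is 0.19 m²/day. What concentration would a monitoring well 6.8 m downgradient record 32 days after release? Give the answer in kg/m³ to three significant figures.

0.0126 kg/m³

For an instantaneous plane source, C(x,t) = M/(n_e·A·√(4πDt)) · exp(−(x−vt)²/(4Dt)), with n_e·A the pore (flow) area.
Plume center vt = 0.10 × 32 = 3.2 m, so the well at 6.8 m is 3.6 m downgradient of the peak.
√(4πDt) = 8.741 m, giving peak height M/(n_e·A·√(4πDt)) = 0.43/(0.37 × 6.2 × 8.741) = 0.02144 kg/m³.
(x−vt)²/(4Dt) = (3.6)²/(4 × 0.19 × 32) = 0.5329; exp(−0.5329) = 0.5869.
C = 0.02144 × 0.5869 = 0.0126 kg/m³.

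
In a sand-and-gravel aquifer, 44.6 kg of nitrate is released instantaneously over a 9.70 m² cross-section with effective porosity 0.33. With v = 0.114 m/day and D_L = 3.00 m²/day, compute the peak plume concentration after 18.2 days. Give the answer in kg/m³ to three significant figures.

0.532 kg/m³

The peak of an instantaneous 1D plume sits at x = vt; there the Gaussian factor is 1 and C_max = M/(n_e·A·√(4πDt)), where n_e·A is the pore area the mass is dissolved in.
√(4πDt) = √(4π × 3.00 × 18.2) = 26.19 m, so C_max = 44.6/(0.33 × 9.70 × 26.19) = 0.532 kg/m³.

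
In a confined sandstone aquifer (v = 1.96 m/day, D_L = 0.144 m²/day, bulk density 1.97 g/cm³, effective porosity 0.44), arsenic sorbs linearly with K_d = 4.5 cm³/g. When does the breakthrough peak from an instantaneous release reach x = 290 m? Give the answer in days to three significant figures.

3130 days

Retardation factor R = 1 + ρ_b·K_d/n = 1 + 1.97 × 4.5/0.44 = 21.15.
Sorption retards both mechanisms: v_R = v/R = 0.09267 m/day, D_R = D/R = 0.006809 m²/day.
Peak time from v_R²t² + 2D_R t − x² = 0: t = (√(D_R² + v_R²x²) − D_R)/v_R².
√(D_R² + v_R²x²) = √(0.006809² + 0.09267² × 290²) = 26.87; v_R² = 0.008588.
t = (26.87 − 0.006809)/0.008588 = 3130 days.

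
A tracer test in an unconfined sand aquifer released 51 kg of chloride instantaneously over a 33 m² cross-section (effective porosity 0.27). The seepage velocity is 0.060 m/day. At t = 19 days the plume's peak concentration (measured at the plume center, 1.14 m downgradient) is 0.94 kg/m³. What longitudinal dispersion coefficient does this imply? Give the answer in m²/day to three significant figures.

At the plume center C_max = M/(n_e·A·√(4πDt)), so D = M²/(4πt·(n_e·A·C_max)²).
n_e·A·C_max = 0.27 × 33 × 0.94 = 8.375 kg/m.
D = 51²/(4π × 19 × 8.375²) = 0.155 m²/day.

0.155 m²/day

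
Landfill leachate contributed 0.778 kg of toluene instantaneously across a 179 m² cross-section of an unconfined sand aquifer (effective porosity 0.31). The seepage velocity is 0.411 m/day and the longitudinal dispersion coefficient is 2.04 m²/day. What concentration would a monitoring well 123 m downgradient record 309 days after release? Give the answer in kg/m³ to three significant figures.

For an instantaneous plane source, C(x,t) = M/(n_e·A·√(4πDt)) · exp(−(x−vt)²/(4Dt)), with n_e·A the pore (flow) area.
Plume center vt = 0.411 × 309 = 126.999 m, so the well at 123 m is 3.999 m upgradient of the peak.
√(4πDt) = 89.00 m, giving peak height M/(n_e·A·√(4πDt)) = 0.778/(0.31 × 179 × 89.00) = 0.0001575 kg/m³.
(x−vt)²/(4Dt) = (-3.999)²/(4 × 2.04 × 309) = 0.006342; exp(−0.006342) = 0.9937.
C = 0.0001575 × 0.9937 = 0.000157 kg/m³.

0.000157 kg/m³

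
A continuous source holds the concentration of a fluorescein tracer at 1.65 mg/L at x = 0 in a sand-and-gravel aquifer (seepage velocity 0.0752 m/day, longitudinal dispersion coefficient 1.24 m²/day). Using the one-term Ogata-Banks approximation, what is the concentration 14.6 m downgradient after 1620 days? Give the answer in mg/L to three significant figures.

For a continuous step input, C/C₀ ≈ ½·erfc((x−vt)/(2√(Dt))).
vt = 0.0752 × 1620 = 121.824 m and 2√(Dt) = 2√(1.24 × 1620) = 89.64 m.
Argument (x−vt)/(2√(Dt)) = (14.6 − 121.824)/89.64 = -1.196; ½·erfc(-1.196) = 0.9546.
C = 1.65 × 0.9546 = 1.58 mg/L.

1.58 mg/L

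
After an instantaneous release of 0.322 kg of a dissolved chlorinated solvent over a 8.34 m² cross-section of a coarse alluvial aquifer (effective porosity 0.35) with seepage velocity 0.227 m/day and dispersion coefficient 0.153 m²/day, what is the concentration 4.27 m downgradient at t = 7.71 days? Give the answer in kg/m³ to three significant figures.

0.00746 kg/m³

For an instantaneous plane source, C(x,t) = M/(n_e·A·√(4πDt)) · exp(−(x−vt)²/(4Dt)), with n_e·A the pore (flow) area.
Plume center vt = 0.227 × 7.71 = 1.75017 m, so the well at 4.27 m is 2.51983 m downgradient of the peak.
√(4πDt) = 3.850 m, giving peak height M/(n_e·A·√(4πDt)) = 0.322/(0.35 × 8.34 × 3.850) = 0.02865 kg/m³.
(x−vt)²/(4Dt) = (2.51983)²/(4 × 0.153 × 7.71) = 1.346; exp(−1.346) = 0.2603.
C = 0.02865 × 0.2603 = 0.00746 kg/m³.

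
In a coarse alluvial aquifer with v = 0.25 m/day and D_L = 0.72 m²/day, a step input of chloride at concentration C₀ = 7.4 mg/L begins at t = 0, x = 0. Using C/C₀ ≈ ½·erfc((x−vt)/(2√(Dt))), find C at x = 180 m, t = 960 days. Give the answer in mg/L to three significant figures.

For a continuous step input, C/C₀ ≈ ½·erfc((x−vt)/(2√(Dt))).
vt = 0.25 × 960 = 240 m and 2√(Dt) = 2√(0.72 × 960) = 52.58 m.
Argument (x−vt)/(2√(Dt)) = (180 − 240)/52.58 = -1.141; ½·erfc(-1.141) = 0.9467.
C = 7.4 × 0.9467 = 7.01 mg/L.

7.01 mg/L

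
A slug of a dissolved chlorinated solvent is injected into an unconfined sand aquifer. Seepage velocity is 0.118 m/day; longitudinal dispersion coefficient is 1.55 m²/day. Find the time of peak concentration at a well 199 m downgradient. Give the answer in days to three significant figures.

For the 1D instantaneous-source solution, setting ∂C/∂t = 0 at fixed x gives v²t² + 2Dt − x² = 0, so t = (√(D² + v²x²) − D)/v².
√(D² + v²x²) = √(1.55² + 0.118² × 199²) = 23.53; v² = 0.013924.
t = (23.53 − 1.55)/0.013924 = 1580 days (vs. the pure-advection estimate x/v = 1690 d).

1580 days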